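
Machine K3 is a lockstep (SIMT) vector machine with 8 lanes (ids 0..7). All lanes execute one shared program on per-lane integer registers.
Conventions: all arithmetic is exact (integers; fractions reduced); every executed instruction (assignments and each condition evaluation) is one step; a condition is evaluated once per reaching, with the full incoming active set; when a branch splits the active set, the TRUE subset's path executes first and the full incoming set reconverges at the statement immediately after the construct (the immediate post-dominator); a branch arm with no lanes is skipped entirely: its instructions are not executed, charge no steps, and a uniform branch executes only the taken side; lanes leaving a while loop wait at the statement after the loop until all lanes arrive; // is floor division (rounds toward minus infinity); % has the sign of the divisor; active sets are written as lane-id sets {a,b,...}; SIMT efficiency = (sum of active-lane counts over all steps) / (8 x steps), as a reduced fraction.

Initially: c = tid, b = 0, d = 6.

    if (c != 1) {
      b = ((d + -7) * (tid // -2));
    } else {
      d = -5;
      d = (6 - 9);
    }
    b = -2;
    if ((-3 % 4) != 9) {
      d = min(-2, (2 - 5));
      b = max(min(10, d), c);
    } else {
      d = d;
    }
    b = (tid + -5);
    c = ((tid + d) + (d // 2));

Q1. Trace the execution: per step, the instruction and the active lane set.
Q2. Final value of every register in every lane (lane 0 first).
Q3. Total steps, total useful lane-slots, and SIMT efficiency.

step 0: eval (c != 1)                {0,1,2,3,4,5,6,7}
step 1: b <- ((d + -7) * (tid // -2)) {0,2,3,4,5,6,7}
step 2: d <- -5                      {1}
step 3: d <- (6 - 9)                 {1}
step 4: b <- -2                      {0,1,2,3,4,5,6,7}
step 5: eval ((-3 % 4) != 9)         {0,1,2,3,4,5,6,7}
step 6: d <- min(-2, (2 - 5))        {0,1,2,3,4,5,6,7}
step 7: b <- max(min(10, d), c)      {0,1,2,3,4,5,6,7}
step 8: b <- (tid + -5)              {0,1,2,3,4,5,6,7}
step 9: c <- ((tid + d) + (d // 2))  {0,1,2,3,4,5,6,7}

Answer: 10 steps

c: -5,-4,-3,-2,-1,0,1,2
b: -5,-4,-3,-2,-1,0,1,2
d: -3,-3,-3,-3,-3,-3,-3,-3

steps = 10; useful = 65; efficiency = 65/80 = 13/16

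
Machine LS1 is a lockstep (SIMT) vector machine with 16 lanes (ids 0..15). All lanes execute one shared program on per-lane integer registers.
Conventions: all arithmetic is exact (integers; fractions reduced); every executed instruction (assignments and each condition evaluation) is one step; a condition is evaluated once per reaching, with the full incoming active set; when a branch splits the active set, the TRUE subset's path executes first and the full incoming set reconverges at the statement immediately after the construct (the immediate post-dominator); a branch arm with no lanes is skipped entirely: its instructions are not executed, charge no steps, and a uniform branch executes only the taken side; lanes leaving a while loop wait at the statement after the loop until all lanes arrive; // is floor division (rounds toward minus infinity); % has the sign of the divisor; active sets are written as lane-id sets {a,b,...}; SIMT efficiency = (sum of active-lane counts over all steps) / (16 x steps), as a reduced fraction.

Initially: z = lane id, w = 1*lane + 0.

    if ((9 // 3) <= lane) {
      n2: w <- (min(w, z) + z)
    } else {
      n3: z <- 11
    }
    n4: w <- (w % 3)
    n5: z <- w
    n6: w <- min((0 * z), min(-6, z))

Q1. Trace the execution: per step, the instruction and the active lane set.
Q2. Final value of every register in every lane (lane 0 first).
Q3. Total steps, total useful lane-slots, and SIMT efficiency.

step 0: eval ((9 // 3) <= lane)      {0,1,2,3,4,5,6,7,8,9,10,11,12,13,14,15}
step 1: w <- (min(w, z) + z)         {3,4,5,6,7,8,9,10,11,12,13,14,15}
step 2: z <- 11                      {0,1,2}
step 3: w <- (w % 3)                 {0,1,2,3,4,5,6,7,8,9,10,11,12,13,14,15}
step 4: z <- w                       {0,1,2,3,4,5,6,7,8,9,10,11,12,13,14,15}
step 5: w <- min((0 * z), min(-6, z)) {0,1,2,3,4,5,6,7,8,9,10,11,12,13,14,15}

Answer: 6 steps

z: 0,1,2,0,2,1,0,2,1,0,2,1,0,2,1,0
w: -6,-6,-6,-6,-6,-6,-6,-6,-6,-6,-6,-6,-6,-6,-6,-6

steps = 6; useful = 80; efficiency = 80/96 = 5/6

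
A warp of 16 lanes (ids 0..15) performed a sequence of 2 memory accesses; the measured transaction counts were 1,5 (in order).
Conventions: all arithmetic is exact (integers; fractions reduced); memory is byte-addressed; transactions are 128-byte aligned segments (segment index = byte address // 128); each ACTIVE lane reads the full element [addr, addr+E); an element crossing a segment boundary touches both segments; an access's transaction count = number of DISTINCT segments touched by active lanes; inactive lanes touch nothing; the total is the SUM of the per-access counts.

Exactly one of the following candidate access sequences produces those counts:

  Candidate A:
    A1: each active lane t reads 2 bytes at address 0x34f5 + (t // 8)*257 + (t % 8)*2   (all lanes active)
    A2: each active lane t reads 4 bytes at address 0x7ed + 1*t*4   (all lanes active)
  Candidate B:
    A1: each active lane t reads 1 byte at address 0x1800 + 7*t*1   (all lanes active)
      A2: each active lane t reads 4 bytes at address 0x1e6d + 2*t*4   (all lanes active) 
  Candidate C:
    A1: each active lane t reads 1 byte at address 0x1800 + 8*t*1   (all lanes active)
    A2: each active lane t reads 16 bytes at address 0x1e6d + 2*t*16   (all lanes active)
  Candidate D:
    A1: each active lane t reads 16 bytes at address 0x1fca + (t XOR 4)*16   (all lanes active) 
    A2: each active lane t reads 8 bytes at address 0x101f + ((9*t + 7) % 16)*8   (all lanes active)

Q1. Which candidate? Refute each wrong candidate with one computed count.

A: A1 gives 4 transactions, not 1
B: A2 gives 2 transactions, not 5
D: A1 gives 3 transactions, not 1
C: all counts match (1,5)

Answer: C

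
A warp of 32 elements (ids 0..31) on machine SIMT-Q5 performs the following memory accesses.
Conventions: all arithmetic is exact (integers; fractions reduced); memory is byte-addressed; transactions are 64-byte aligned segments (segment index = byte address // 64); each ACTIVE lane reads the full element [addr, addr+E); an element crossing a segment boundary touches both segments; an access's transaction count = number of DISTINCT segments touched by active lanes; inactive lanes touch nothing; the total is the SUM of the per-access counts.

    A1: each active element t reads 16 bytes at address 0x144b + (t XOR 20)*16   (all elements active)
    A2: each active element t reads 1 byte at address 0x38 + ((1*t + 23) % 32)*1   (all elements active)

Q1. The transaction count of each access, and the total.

A1: 9 transactions
A2: 2 transactions

Answer: 9,2; total 11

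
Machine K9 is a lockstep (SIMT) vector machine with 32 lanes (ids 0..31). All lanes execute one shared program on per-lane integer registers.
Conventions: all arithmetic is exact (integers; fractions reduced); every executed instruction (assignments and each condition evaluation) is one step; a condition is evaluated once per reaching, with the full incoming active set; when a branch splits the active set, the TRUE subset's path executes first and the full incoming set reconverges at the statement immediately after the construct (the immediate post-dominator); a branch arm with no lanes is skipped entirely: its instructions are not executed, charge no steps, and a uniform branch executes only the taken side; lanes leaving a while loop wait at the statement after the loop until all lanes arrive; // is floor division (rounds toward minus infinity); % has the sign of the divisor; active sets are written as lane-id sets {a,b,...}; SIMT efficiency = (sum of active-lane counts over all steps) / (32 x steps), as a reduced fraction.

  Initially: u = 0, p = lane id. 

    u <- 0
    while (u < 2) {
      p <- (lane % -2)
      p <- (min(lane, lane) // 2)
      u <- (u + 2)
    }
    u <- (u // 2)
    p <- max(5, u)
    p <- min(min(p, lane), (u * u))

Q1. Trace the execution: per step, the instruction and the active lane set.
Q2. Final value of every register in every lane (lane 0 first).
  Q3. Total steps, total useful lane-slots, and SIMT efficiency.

step 0: u <- 0                       {0,1,2,3,4,5,6,7,8,9,10,11,12,13,14,15,16,17,18,19,20,21,22,23,24,25,26,27,28,29,30,31}
step 1: eval (u < 2)                 {0,1,2,3,4,5,6,7,8,9,10,11,12,13,14,15,16,17,18,19,20,21,22,23,24,25,26,27,28,29,30,31}
step 2: p <- (lane % -2)             {0,1,2,3,4,5,6,7,8,9,10,11,12,13,14,15,16,17,18,19,20,21,22,23,24,25,26,27,28,29,30,31}
step 3: p <- (min(lane, lane) // 2)  {0,1,2,3,4,5,6,7,8,9,10,11,12,13,14,15,16,17,18,19,20,21,22,23,24,25,26,27,28,29,30,31}
step 4: u <- (u + 2)                 {0,1,2,3,4,5,6,7,8,9,10,11,12,13,14,15,16,17,18,19,20,21,22,23,24,25,26,27,28,29,30,31}
step 5: eval (u < 2)                 {0,1,2,3,4,5,6,7,8,9,10,11,12,13,14,15,16,17,18,19,20,21,22,23,24,25,26,27,28,29,30,31}
step 6: u <- (u // 2)                {0,1,2,3,4,5,6,7,8,9,10,11,12,13,14,15,16,17,18,19,20,21,22,23,24,25,26,27,28,29,30,31}
step 7: p <- max(5, u)               {0,1,2,3,4,5,6,7,8,9,10,11,12,13,14,15,16,17,18,19,20,21,22,23,24,25,26,27,28,29,30,31}
step 8: p <- min(min(p, lane), (u * u)) {0,1,2,3,4,5,6,7,8,9,10,11,12,13,14,15,16,17,18,19,20,21,22,23,24,25,26,27,28,29,30,31}

Answer: 9 steps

u: 1,1,1,1,1,1,1,1,1,1,1,1,1,1,1,1,1,1,1,1,1,1,1,1,1,1,1,1,1,1,1,1
p: 0,1,1,1,1,1,1,1,1,1,1,1,1,1,1,1,1,1,1,1,1,1,1,1,1,1,1,1,1,1,1,1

steps = 9; useful = 288; efficiency = 288/288 = 1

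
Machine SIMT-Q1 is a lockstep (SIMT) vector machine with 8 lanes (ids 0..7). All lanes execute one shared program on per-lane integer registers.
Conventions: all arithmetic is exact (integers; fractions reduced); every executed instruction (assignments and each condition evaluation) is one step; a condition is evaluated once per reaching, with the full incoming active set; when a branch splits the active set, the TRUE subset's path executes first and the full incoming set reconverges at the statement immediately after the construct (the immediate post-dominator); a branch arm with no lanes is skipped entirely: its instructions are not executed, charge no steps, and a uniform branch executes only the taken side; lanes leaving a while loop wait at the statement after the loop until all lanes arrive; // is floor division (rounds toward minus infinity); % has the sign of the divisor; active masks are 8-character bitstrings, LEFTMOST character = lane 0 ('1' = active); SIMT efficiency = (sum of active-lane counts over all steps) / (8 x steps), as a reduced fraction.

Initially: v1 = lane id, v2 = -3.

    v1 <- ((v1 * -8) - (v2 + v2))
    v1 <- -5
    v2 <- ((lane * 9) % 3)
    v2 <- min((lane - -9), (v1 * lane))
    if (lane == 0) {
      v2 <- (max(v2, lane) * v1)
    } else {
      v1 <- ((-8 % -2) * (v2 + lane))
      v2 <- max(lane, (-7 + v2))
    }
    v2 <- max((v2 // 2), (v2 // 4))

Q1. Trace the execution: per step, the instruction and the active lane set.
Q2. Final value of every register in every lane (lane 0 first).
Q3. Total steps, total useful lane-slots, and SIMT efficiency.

step 0: v1 <- ((v1 * -8) - (v2 + v2)) 11111111
step 1: v1 <- -5                     11111111
step 2: v2 <- ((lane * 9) % 3)       11111111
step 3: v2 <- min((lane - -9), (v1 * lane)) 11111111
step 4: eval (lane == 0)             11111111
step 5: v2 <- (max(v2, lane) * v1)   10000000
step 6: v1 <- ((-8 % -2) * (v2 + lane)) 01111111
step 7: v2 <- max(lane, (-7 + v2))   01111111
step 8: v2 <- max((v2 // 2), (v2 // 4)) 11111111

Answer: 9 steps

v1: -5,0,0,0,0,0,0,0
v2: 0,0,1,1,2,2,3,3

steps = 9; useful = 63; efficiency = 63/72 = 7/8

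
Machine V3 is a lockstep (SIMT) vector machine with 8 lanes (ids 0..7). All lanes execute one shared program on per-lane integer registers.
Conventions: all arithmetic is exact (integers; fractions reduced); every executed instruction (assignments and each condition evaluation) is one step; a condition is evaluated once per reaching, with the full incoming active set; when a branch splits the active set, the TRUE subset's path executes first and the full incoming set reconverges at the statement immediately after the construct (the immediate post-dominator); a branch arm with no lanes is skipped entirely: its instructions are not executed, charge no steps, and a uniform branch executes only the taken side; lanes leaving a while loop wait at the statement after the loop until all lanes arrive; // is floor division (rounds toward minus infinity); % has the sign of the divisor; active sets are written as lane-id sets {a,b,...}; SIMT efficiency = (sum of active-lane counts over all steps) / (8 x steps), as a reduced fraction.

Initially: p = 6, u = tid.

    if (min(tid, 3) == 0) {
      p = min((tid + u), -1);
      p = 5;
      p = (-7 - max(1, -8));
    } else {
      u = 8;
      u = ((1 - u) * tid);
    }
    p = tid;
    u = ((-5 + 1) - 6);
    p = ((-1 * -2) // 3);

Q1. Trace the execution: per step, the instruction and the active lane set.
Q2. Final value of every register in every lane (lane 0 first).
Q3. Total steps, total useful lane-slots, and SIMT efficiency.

step 0: eval (min(tid, 3) == 0)      {0,1,2,3,4,5,6,7}
step 1: p <- min((tid + u), -1)      {0}
step 2: p <- 5                       {0}
step 3: p <- (-7 - max(1, -8))       {0}
step 4: u <- 8                       {1,2,3,4,5,6,7}
step 5: u <- ((1 - u) * tid)         {1,2,3,4,5,6,7}
step 6: p <- tid                     {0,1,2,3,4,5,6,7}
step 7: u <- ((-5 + 1) - 6)          {0,1,2,3,4,5,6,7}
step 8: p <- ((-1 * -2) // 3)        {0,1,2,3,4,5,6,7}

Answer: 9 steps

p: 0,0,0,0,0,0,0,0
u: -10,-10,-10,-10,-10,-10,-10,-10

steps = 9; useful = 49; efficiency = 49/72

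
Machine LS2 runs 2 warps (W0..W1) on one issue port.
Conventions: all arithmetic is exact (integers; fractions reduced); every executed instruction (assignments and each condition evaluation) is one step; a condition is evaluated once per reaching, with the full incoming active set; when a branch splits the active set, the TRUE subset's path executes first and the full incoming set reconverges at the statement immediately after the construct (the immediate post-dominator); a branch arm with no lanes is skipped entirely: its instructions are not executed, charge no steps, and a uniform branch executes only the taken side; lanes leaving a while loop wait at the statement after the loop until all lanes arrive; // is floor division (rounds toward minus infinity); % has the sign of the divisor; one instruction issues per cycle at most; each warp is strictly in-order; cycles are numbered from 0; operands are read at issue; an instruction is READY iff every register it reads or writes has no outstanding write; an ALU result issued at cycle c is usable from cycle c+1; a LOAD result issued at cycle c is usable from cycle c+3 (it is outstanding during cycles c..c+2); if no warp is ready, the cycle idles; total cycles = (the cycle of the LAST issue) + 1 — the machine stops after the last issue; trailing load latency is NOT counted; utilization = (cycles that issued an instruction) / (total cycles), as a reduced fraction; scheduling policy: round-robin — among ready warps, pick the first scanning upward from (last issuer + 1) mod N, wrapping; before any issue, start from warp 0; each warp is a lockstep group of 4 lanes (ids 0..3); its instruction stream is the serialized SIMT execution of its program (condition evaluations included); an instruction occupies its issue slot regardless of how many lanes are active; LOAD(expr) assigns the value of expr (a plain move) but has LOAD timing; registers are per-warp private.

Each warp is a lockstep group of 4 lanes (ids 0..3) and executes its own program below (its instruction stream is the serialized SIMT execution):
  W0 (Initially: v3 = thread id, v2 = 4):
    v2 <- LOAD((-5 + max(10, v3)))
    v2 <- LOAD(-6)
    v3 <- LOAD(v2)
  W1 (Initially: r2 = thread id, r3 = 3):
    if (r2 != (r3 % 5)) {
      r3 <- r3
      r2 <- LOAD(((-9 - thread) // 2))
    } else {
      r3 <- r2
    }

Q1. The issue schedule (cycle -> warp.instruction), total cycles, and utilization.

cycle 0: W0.I0
cycle 1: W1.I0
cycle 2: W1.I1
cycle 3: W0.I1
cycle 4: W1.I2
cycle 5: idle
cycle 6: W0.I2
cycle 7: W1.I3

Answer: 8 cycles, utilization 7/8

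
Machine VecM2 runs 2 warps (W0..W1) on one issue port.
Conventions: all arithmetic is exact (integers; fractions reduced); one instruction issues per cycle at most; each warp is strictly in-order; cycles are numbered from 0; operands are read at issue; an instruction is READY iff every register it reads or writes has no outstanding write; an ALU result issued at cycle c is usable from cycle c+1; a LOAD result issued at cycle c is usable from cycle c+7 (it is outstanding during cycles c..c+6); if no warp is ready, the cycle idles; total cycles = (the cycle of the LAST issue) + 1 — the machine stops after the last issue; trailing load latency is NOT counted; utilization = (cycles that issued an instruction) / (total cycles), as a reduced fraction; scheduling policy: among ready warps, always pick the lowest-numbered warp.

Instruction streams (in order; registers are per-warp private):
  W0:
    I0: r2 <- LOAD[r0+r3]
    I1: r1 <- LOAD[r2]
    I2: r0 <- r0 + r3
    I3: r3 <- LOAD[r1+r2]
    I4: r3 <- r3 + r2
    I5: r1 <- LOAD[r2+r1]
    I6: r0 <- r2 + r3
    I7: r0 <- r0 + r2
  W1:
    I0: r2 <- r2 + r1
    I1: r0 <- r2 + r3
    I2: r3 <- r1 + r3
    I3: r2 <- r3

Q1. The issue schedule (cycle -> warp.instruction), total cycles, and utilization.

cycle 0: W0.I0
cycle 1: W1.I0
cycle 2: W1.I1
cycle 3: W1.I2
cycle 4: W1.I3
cycle 5: idle
cycle 6: idle
cycle 7: W0.I1
cycle 8: W0.I2
cycle 9: idle
cycle 10: idle
cycle 11: idle
cycle 12: idle
cycle 13: idle
cycle 14: W0.I3
cycle 15: idle
cycle 16: idle
cycle 17: idle
cycle 18: idle
cycle 19: idle
cycle 20: idle
cycle 21: W0.I4
cycle 22: W0.I5
cycle 23: W0.I6
cycle 24: W0.I7

Answer: 25 cycles, utilization 12/25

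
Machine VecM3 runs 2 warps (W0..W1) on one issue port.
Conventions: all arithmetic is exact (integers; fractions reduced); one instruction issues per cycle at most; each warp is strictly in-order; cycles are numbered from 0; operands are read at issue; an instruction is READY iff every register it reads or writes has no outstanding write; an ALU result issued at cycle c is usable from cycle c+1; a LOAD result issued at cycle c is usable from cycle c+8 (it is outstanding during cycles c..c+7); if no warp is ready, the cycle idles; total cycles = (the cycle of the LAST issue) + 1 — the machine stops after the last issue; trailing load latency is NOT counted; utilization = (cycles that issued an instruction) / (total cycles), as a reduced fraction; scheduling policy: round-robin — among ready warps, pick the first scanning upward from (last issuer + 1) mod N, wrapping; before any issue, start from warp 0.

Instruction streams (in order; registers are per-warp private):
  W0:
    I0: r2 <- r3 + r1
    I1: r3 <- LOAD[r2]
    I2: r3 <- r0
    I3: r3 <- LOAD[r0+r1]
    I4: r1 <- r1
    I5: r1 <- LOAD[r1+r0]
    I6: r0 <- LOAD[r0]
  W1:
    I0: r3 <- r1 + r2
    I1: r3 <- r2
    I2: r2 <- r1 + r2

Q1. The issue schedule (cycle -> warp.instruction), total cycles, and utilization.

cycle 0: W0.I0
cycle 1: W1.I0
cycle 2: W0.I1
cycle 3: W1.I1
cycle 4: W1.I2
cycle 5: idle
cycle 6: idle
cycle 7: idle
cycle 8: idle
cycle 9: idle
cycle 10: W0.I2
cycle 11: W0.I3
cycle 12: W0.I4
cycle 13: W0.I5
cycle 14: W0.I6

Answer: 15 cycles, utilization 2/3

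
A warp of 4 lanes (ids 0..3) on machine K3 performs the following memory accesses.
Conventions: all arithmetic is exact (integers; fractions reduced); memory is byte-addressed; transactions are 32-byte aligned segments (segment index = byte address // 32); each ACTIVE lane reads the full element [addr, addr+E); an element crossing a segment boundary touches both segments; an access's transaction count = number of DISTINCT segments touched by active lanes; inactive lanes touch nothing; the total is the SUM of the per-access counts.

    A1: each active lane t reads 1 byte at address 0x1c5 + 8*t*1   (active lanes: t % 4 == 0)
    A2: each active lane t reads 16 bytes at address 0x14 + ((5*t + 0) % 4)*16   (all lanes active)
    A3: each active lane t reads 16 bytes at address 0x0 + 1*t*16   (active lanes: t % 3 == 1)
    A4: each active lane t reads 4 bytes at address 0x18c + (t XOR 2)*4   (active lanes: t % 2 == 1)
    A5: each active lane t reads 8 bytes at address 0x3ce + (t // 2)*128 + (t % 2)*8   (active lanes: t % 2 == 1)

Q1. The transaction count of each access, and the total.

A1: 1 transaction
A2: 3 transactions
A3: 1 transaction
A4: 1 transaction
A5: 2 transactions

Answer: 1,3,1,1,2; total 8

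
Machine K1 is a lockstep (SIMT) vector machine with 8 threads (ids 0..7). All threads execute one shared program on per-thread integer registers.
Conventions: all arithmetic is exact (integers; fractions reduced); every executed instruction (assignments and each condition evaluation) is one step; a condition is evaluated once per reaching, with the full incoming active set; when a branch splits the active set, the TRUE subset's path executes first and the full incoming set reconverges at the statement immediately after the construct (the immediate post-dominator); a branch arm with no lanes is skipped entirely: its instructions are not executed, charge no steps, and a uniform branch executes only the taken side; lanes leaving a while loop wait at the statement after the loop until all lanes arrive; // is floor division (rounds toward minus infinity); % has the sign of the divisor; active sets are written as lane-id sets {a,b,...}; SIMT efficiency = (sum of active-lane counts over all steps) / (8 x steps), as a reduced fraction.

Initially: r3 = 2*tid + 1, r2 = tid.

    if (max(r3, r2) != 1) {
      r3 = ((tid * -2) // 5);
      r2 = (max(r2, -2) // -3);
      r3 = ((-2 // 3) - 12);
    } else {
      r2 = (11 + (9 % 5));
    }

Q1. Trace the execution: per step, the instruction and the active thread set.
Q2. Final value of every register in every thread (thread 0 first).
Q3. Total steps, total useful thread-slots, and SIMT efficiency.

step 0: eval (max(r3, r2) != 1)      {0,1,2,3,4,5,6,7}
step 1: r3 <- ((tid * -2) // 5)      {1,2,3,4,5,6,7}
step 2: r2 <- (max(r2, -2) // -3)    {1,2,3,4,5,6,7}
step 3: r3 <- ((-2 // 3) - 12)       {1,2,3,4,5,6,7}
step 4: r2 <- (11 + (9 % 5))         {0}

Answer: 5 steps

r3: 1,-13,-13,-13,-13,-13,-13,-13
r2: 15,-1,-1,-1,-2,-2,-2,-3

steps = 5; useful = 30; efficiency = 30/40 = 3/4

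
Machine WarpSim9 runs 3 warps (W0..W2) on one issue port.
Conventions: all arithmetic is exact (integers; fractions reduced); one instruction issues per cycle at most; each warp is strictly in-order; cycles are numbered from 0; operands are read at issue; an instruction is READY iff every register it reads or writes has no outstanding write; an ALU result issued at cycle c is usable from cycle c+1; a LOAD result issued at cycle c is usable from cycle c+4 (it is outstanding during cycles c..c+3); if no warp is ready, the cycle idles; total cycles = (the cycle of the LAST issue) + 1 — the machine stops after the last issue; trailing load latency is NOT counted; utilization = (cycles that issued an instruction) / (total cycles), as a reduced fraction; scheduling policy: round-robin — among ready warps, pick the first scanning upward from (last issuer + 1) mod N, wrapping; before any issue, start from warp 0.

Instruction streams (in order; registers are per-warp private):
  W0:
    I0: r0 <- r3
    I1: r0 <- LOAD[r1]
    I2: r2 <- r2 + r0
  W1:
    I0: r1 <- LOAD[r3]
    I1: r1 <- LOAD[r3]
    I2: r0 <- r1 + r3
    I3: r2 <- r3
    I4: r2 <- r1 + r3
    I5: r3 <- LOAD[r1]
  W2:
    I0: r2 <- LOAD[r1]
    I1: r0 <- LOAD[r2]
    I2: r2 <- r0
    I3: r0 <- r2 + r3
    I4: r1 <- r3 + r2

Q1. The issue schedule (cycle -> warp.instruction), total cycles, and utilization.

cycle 0: W0.I0
cycle 1: W1.I0
cycle 2: W2.I0
cycle 3: W0.I1
cycle 4: idle
cycle 5: W1.I1
cycle 6: W2.I1
cycle 7: W0.I2
cycle 8: idle
cycle 9: W1.I2
cycle 10: W2.I2
cycle 11: W1.I3
cycle 12: W2.I3
cycle 13: W1.I4
cycle 14: W2.I4
cycle 15: W1.I5

Answer: 16 cycles, utilization 7/8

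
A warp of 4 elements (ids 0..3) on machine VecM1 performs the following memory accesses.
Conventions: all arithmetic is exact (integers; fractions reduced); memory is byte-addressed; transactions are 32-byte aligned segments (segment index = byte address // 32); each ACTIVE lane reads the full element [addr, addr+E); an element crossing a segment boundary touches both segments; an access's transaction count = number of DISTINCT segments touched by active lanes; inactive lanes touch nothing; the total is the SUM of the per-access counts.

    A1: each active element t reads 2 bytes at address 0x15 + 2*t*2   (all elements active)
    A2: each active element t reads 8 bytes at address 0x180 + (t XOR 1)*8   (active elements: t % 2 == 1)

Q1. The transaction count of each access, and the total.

A1: 2 transactions
A2: 1 transaction

Answer: 2,1; total 3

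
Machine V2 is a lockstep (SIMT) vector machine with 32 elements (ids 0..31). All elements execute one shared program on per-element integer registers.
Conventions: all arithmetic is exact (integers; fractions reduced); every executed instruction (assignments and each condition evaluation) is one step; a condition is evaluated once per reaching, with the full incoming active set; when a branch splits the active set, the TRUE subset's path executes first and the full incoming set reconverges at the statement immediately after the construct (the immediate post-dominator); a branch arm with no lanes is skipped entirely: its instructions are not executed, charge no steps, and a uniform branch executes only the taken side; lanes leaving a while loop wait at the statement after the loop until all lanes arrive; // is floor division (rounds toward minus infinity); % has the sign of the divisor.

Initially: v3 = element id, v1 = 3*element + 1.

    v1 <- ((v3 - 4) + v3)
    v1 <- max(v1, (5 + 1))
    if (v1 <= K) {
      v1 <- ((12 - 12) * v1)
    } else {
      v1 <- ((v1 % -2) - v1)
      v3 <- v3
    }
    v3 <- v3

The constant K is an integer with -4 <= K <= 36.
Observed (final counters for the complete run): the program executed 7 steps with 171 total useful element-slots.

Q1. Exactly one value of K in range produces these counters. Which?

Answer: K = 36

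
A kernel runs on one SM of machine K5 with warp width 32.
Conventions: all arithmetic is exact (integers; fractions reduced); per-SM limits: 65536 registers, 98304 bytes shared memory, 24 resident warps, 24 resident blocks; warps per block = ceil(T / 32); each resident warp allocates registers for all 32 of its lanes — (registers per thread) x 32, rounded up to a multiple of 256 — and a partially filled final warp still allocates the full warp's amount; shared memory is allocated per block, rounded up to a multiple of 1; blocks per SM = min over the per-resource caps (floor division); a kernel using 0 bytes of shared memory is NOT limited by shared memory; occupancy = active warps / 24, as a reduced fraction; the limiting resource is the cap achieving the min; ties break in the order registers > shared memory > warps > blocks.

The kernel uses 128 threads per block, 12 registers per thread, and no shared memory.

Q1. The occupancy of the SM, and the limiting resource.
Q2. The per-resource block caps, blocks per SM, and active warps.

Answer: occupancy 1, limited by warps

registers: 32 blocks
shared memory: no limit (kernel uses none)
warps: 6 blocks
blocks: 24 blocks

Answer: 6 blocks, 24 active warps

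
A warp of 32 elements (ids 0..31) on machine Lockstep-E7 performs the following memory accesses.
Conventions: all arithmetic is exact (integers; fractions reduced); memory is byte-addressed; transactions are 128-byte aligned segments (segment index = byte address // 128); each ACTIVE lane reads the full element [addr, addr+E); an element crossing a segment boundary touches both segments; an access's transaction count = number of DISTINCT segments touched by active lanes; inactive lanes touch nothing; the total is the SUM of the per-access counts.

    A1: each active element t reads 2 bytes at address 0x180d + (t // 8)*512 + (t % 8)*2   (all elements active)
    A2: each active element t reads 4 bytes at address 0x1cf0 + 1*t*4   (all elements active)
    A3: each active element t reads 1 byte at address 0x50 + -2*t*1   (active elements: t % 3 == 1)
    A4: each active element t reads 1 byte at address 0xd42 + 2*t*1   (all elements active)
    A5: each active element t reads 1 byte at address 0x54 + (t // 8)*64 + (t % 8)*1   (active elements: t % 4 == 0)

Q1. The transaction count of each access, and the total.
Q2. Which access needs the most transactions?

A1: 4 transactions
A2: 2 transactions
A3: 1 transaction
A4: 2 transactions
A5: 3 transactions

Answer: 4,2,1,2,3; total 12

Answer: A1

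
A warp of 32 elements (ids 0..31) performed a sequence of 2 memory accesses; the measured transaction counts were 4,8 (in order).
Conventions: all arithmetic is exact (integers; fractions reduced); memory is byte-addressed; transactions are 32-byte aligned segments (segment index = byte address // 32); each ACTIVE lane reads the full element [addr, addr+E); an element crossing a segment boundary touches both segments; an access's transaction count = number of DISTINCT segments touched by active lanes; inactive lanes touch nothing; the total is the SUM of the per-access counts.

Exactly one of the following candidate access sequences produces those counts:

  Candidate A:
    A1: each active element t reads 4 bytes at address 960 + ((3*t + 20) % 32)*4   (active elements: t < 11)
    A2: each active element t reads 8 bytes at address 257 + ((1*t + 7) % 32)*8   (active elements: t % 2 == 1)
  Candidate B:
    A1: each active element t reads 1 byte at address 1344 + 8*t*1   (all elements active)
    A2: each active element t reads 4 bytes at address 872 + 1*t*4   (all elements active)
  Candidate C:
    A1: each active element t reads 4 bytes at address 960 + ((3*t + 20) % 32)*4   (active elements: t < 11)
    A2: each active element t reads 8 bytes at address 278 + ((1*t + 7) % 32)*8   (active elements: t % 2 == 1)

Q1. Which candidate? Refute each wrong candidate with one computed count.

B: A1 gives 8 transactions, not 4
C: A2 gives 9 transactions, not 8
A: all counts match (4,8)

Answer: A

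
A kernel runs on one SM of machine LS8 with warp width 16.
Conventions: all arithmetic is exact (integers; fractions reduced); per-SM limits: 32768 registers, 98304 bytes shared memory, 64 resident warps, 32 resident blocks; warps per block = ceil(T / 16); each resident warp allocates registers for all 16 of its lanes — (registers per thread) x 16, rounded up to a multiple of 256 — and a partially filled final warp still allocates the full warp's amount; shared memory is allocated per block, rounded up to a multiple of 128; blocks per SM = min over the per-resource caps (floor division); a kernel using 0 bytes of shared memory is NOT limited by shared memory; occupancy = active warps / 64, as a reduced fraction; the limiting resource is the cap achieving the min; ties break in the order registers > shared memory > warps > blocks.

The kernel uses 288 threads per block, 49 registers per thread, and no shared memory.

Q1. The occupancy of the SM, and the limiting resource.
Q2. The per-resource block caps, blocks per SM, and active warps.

Answer: occupancy 9/32, limited by registers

registers: 1 block
shared memory: no limit (kernel uses none)
warps: 3 blocks
blocks: 32 blocks

Answer: 1 block, 18 active warps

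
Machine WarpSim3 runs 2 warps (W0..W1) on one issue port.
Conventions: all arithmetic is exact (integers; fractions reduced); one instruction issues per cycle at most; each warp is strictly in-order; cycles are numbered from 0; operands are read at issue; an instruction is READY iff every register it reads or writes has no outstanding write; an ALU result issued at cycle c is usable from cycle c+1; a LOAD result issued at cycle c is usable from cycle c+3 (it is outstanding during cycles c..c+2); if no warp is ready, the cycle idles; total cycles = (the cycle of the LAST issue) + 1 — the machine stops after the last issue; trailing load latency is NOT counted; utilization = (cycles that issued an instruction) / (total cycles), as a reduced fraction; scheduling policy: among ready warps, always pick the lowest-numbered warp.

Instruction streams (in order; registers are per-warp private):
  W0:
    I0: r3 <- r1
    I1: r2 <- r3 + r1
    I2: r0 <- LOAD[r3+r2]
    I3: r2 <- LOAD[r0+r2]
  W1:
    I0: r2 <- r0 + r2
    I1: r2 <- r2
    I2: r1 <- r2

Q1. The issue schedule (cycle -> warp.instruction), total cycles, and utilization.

cycle 0: W0.I0
cycle 1: W0.I1
cycle 2: W0.I2
cycle 3: W1.I0
cycle 4: W1.I1
cycle 5: W0.I3
cycle 6: W1.I2

Answer: 7 cycles, utilization 1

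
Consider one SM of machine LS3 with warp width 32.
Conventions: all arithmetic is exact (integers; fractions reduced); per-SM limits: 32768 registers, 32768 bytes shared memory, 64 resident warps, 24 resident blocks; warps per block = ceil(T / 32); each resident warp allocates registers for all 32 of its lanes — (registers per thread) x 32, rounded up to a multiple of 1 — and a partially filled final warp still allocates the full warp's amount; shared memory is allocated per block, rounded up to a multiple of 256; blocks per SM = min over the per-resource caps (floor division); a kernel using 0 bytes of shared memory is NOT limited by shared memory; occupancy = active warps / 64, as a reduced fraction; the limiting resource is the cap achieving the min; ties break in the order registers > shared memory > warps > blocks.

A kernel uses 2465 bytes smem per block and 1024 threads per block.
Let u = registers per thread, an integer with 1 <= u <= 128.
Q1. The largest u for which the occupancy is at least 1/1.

Answer: u = 16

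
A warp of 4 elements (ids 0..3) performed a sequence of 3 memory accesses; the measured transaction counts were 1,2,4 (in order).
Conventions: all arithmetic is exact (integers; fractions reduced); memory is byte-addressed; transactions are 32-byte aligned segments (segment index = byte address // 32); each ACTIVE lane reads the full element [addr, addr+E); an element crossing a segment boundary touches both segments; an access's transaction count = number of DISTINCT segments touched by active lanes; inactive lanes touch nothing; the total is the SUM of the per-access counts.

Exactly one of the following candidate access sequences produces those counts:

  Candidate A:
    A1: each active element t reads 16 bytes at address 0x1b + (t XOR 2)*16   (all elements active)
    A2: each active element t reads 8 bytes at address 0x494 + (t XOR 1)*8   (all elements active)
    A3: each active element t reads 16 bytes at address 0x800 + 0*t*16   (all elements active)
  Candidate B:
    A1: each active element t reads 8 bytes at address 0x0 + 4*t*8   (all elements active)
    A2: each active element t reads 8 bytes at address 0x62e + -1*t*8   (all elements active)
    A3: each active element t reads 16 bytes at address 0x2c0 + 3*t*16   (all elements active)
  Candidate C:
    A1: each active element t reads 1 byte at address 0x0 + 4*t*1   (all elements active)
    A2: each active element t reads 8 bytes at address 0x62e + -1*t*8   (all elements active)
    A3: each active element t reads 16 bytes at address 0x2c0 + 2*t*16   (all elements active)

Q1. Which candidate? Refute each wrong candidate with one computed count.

A: A1 gives 3 transactions, not 1
B: A1 gives 4 transactions, not 1
C: all counts match (1,2,4)

Answer: C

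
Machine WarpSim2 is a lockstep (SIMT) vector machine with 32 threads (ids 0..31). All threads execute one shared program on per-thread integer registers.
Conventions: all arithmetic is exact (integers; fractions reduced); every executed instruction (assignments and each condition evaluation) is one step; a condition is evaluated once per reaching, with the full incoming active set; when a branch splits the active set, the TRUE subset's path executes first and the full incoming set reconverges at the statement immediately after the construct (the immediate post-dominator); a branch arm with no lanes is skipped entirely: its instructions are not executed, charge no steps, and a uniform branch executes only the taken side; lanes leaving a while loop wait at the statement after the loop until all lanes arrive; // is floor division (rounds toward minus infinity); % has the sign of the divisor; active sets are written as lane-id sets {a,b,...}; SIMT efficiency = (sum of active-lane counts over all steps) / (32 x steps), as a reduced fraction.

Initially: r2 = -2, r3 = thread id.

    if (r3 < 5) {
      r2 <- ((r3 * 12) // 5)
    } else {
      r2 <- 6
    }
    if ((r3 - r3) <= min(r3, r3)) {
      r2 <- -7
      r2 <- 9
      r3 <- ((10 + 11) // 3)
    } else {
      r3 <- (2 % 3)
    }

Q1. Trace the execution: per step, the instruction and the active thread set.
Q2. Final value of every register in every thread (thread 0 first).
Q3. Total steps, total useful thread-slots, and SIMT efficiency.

step 0: eval (r3 < 5)                {0,1,2,3,4,5,6,7,8,9,10,11,12,13,14,15,16,17,18,19,20,21,22,23,24,25,26,27,28,29,30,31}
step 1: r2 <- ((r3 * 12) // 5)       {0,1,2,3,4}
step 2: r2 <- 6                      {5,6,7,8,9,10,11,12,13,14,15,16,17,18,19,20,21,22,23,24,25,26,27,28,29,30,31}
step 3: eval ((r3 - r3) <= min(r3, r3)) {0,1,2,3,4,5,6,7,8,9,10,11,12,13,14,15,16,17,18,19,20,21,22,23,24,25,26,27,28,29,30,31}
step 4: r2 <- -7                     {0,1,2,3,4,5,6,7,8,9,10,11,12,13,14,15,16,17,18,19,20,21,22,23,24,25,26,27,28,29,30,31}
step 5: r2 <- 9                      {0,1,2,3,4,5,6,7,8,9,10,11,12,13,14,15,16,17,18,19,20,21,22,23,24,25,26,27,28,29,30,31}
step 6: r3 <- ((10 + 11) // 3)       {0,1,2,3,4,5,6,7,8,9,10,11,12,13,14,15,16,17,18,19,20,21,22,23,24,25,26,27,28,29,30,31}

Answer: 7 steps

r2: 9,9,9,9,9,9,9,9,9,9,9,9,9,9,9,9,9,9,9,9,9,9,9,9,9,9,9,9,9,9,9,9
r3: 7,7,7,7,7,7,7,7,7,7,7,7,7,7,7,7,7,7,7,7,7,7,7,7,7,7,7,7,7,7,7,7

steps = 7; useful = 192; efficiency = 192/224 = 6/7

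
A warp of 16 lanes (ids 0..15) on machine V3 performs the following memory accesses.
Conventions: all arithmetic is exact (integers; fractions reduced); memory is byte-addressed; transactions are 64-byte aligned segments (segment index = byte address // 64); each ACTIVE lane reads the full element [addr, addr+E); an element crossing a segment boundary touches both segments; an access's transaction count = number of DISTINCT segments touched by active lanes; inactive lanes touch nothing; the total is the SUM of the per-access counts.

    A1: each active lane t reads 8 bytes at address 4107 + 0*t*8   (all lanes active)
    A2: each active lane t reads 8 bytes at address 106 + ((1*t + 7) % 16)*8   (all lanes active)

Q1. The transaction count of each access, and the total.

A1: 1 transaction
A2: 3 transactions

Answer: 1,3; total 4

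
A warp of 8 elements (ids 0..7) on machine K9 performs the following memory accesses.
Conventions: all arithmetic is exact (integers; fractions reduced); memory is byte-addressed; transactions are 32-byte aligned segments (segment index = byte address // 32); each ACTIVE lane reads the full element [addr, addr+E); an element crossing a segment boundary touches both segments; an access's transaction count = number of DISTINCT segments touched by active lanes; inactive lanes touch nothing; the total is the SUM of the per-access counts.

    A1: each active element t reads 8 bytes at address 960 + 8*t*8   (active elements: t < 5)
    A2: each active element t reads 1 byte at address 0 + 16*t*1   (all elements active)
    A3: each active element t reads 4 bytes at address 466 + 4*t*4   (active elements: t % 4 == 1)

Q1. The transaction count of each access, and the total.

A1: 5 transactions
A2: 4 transactions
A3: 2 transactions

Answer: 5,4,2; total 11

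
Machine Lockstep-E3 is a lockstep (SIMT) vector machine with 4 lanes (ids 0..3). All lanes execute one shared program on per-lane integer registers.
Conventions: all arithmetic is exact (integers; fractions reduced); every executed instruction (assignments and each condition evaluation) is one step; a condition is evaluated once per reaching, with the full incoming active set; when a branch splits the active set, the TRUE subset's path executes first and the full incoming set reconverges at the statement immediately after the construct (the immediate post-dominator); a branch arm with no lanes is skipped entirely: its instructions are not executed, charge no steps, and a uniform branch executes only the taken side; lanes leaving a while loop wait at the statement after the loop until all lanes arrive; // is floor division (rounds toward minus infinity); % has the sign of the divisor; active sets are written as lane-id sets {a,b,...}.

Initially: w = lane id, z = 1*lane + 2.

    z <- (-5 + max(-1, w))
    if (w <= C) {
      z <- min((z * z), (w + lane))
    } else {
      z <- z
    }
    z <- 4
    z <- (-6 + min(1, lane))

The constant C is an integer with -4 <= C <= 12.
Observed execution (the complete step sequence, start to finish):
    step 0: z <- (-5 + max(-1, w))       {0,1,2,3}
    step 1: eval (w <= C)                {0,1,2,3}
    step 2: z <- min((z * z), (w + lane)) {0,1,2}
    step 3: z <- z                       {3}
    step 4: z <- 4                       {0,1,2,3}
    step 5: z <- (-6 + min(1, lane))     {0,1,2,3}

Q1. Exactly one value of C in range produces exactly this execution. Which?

Answer: C = 2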